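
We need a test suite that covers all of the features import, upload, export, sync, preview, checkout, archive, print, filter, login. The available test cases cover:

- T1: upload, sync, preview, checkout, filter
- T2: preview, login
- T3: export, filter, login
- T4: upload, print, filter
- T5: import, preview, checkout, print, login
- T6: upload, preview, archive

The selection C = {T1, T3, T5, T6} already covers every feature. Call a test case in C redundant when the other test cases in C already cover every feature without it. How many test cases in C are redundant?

Drop T1: sync uncovered — not redundant.
Drop T3: export uncovered — not redundant.
Drop T5: import, print uncovered — not redundant.
Drop T6: archive uncovered — not redundant.
None of the test cases in C is redundant.

0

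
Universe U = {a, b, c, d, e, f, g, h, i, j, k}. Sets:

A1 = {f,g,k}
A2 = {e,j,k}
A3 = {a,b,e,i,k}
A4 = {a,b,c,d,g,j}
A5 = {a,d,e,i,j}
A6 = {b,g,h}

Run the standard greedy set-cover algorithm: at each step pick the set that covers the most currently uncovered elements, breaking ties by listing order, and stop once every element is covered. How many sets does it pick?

Pick 1: A4 covers 6 new elements (a, b, c, d, g, j).
Pick 2: A3 covers 3 new elements (e, i, k).
Pick 3: A1 covers 1 new elements (f).
Pick 4: A6 covers 1 new elements (h).
Greedy uses 4 sets.

4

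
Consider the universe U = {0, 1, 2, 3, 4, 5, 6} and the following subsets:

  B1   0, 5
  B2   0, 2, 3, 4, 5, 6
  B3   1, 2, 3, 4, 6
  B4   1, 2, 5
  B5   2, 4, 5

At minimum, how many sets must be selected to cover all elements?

B1, B3 together cover {0, 1, 2, 3, 4, 5, 6} — every element.
No single set contains all 7 elements, so 2 is optimal.

2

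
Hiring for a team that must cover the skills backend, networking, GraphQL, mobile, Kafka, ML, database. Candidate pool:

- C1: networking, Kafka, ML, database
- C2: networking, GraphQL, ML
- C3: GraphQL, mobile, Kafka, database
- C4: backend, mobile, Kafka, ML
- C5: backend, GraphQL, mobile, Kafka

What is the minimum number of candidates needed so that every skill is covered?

2

C1, C5 together cover {backend, networking, GraphQL, mobile, Kafka, ML, database} — every skill.
No single candidate contains all 7 skills, so 2 is optimal.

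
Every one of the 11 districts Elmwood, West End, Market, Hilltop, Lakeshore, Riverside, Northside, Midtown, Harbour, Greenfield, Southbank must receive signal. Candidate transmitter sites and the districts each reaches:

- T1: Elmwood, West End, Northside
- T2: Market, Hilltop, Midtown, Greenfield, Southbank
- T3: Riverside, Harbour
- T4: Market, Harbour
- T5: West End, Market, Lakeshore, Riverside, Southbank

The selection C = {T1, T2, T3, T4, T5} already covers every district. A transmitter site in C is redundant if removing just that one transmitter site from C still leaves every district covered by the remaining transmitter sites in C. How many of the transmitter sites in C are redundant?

2

Drop T1: Elmwood, Northside uncovered — not redundant.
Drop T2: Hilltop, Midtown, Greenfield uncovered — not redundant.
Drop T3: the rest still cover every district — redundant.
Drop T4: the rest still cover every district — redundant.
Drop T5: Lakeshore uncovered — not redundant.
2 redundant: T3, T4.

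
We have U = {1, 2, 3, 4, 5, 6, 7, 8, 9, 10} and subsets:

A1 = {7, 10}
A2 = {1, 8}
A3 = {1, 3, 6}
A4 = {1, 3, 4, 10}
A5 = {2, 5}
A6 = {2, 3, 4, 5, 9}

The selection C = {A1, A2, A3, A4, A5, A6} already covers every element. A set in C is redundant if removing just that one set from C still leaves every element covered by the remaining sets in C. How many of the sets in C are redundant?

Drop A1: 7 uncovered — not redundant.
Drop A2: 8 uncovered — not redundant.
Drop A3: 6 uncovered — not redundant.
Drop A4: the rest still cover every element — redundant.
Drop A5: the rest still cover every element — redundant.
Drop A6: 9 uncovered — not redundant.
2 redundant: A4, A5.

2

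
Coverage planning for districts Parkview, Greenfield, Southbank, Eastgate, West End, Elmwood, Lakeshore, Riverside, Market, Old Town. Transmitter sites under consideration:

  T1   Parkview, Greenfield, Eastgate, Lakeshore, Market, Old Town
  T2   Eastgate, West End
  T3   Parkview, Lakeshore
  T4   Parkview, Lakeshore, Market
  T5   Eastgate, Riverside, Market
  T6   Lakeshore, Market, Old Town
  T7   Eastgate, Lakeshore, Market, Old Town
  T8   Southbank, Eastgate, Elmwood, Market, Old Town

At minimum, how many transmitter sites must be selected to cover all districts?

T1, T2, T5, T8 together cover {Parkview, Greenfield, Southbank, Eastgate, West End, Elmwood, Lakeshore, Riverside, Market, Old Town} — every district.
No 3 of the 8 transmitter sites cover everything (all 56 triples fall short), so 4 is minimum.

4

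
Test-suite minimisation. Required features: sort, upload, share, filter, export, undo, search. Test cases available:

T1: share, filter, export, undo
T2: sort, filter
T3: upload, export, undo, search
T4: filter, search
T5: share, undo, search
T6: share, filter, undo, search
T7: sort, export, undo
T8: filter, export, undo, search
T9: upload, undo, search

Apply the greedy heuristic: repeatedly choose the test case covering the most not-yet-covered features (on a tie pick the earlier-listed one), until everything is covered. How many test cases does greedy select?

Pick 1: T1 covers 4 new features (share, filter, export, undo).
Pick 2: T3 covers 2 new features (upload, search).
Pick 3: T2 covers 1 new features (sort).
Greedy uses 3 test cases.

3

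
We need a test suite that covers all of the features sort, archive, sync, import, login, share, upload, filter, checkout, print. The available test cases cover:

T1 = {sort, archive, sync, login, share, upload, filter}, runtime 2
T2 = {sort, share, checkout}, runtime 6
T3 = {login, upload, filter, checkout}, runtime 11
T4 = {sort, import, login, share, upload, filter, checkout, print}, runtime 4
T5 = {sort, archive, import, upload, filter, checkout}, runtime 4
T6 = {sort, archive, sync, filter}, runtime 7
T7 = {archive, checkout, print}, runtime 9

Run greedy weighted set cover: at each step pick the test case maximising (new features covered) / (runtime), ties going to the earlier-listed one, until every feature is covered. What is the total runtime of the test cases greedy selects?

Pick 1: T1 adds 7 new (sort, archive, sync, login, share, upload, filter) at runtime 2 (ratio 7/2).
Pick 2: T4 adds 3 new (import, checkout, print) at runtime 4 (ratio 3/4).
Greedy total runtime: 2 + 4 = 6.

6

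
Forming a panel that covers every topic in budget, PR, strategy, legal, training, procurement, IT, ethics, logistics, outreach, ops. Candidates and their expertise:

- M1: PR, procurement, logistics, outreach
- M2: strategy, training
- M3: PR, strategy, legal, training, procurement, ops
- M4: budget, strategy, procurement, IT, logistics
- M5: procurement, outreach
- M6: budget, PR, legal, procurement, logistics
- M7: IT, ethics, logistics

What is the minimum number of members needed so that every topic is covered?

M1, M3, M4, M7 together cover {budget, PR, strategy, legal, training, procurement, IT, ethics, logistics, outreach, ops} — every topic.
No 3 of the 7 members cover everything (all 35 triples fall short), so 4 is minimum.

4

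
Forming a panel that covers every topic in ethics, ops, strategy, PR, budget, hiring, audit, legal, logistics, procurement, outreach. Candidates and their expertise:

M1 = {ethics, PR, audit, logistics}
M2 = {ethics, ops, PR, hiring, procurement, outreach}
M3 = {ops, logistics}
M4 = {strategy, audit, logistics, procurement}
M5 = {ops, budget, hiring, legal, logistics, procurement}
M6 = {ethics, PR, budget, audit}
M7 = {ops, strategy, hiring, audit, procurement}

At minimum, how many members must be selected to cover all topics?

M2, M4, M5 together cover {ethics, ops, strategy, PR, budget, hiring, audit, legal, logistics, procurement, outreach} — every topic.
No 2 of the 7 members cover everything (all 21 pairs fall short), so 3 is minimum.

3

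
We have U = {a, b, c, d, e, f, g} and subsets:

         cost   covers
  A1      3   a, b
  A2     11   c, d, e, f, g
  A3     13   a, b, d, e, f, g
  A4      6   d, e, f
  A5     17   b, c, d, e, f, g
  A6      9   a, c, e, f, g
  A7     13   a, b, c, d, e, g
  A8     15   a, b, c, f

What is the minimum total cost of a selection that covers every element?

14

A1, A2 cover every element at cost 3 + 11 = 14.
Any cover uses at least 2 sets; among all covering selections none totals below 14.
Greedy by coverage-per-cost would pick A1, A4, A6 for 18 — worse than the optimum 14.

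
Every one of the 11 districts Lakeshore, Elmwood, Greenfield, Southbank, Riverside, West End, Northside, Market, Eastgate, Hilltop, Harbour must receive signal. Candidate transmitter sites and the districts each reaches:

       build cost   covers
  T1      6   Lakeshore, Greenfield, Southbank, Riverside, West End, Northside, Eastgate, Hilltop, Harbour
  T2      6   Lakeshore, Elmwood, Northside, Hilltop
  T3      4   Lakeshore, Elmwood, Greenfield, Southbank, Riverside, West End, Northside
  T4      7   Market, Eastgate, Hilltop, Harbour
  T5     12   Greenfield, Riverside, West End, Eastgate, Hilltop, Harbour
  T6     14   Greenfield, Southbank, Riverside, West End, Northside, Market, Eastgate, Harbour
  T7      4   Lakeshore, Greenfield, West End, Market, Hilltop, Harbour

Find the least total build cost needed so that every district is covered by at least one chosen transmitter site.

11

T3, T4 cover every district at build cost 4 + 7 = 11.
Any cover uses at least 2 transmitter sites; among all covering selections none totals below 11.
Greedy by coverage-per-build cost would pick T3, T7, T1 for 14 — worse than the optimum 11.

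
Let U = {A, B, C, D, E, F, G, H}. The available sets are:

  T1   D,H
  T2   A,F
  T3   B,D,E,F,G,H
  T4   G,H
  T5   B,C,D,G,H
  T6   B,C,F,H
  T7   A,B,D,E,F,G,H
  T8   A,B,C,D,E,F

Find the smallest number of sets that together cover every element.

T3, T8 together cover {A, B, C, D, E, F, G, H} — every element.
No single set contains all 8 elements, so 2 is optimal.

2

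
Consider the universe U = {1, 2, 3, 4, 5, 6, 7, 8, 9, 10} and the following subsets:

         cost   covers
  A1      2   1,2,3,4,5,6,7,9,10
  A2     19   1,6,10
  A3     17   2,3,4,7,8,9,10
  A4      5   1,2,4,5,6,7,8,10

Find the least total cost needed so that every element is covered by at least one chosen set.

7

A1, A4 cover every element at cost 2 + 5 = 7.
Any cover uses at least 2 sets; among all covering selections none totals below 7.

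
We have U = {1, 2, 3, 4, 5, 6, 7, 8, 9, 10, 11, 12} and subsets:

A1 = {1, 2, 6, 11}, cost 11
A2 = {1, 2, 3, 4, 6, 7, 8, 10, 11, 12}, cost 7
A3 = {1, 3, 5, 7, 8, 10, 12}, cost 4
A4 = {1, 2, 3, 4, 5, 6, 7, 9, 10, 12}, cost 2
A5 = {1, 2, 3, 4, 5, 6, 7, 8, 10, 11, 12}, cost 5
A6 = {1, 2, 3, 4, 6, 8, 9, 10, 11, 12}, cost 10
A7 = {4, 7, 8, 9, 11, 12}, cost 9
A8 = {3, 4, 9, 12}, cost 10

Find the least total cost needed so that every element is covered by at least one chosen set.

A4, A5 cover every element at cost 2 + 5 = 7.
Any cover uses at least 2 sets; among all covering selections none totals below 7.

7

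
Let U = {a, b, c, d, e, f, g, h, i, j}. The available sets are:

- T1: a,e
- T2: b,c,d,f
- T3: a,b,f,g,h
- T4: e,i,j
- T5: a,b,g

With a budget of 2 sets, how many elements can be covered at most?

8

Choosing T3, T4 covers {a, b, e, f, g, h, i, j} — 8 elements.
No choice of 2 sets does better; here c, d are left uncovered.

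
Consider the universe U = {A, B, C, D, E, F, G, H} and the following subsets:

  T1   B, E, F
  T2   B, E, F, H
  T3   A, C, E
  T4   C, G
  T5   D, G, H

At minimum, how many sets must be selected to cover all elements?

T1, T3, T5 together cover {A, B, C, D, E, F, G, H} — every element.
No 2 of the 5 sets cover everything (all 10 pairs fall short), so 3 is minimum.

3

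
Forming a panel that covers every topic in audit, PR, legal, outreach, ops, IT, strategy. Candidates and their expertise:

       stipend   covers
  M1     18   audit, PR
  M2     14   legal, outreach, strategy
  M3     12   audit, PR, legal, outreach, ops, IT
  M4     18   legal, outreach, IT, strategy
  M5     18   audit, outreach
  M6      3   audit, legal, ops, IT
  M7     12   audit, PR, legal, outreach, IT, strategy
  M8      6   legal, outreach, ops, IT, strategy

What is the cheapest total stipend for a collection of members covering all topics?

M6, M7 cover every topic at stipend 3 + 12 = 15.
Any cover uses at least 2 members; among all covering selections none totals below 15.
Greedy by coverage-per-stipend would pick M6, M8, M3 for 21 — worse than the optimum 15.

15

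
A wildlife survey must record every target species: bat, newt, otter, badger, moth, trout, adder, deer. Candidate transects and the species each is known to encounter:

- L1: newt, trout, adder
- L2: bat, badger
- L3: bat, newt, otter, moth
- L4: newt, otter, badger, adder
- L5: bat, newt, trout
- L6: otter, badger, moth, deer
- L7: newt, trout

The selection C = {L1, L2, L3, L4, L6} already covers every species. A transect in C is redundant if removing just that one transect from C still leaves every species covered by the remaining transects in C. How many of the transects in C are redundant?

3

Drop L1: trout uncovered — not redundant.
Drop L2: the rest still cover every species — redundant.
Drop L3: the rest still cover every species — redundant.
Drop L4: the rest still cover every species — redundant.
Drop L6: deer uncovered — not redundant.
3 redundant: L2, L3, L4.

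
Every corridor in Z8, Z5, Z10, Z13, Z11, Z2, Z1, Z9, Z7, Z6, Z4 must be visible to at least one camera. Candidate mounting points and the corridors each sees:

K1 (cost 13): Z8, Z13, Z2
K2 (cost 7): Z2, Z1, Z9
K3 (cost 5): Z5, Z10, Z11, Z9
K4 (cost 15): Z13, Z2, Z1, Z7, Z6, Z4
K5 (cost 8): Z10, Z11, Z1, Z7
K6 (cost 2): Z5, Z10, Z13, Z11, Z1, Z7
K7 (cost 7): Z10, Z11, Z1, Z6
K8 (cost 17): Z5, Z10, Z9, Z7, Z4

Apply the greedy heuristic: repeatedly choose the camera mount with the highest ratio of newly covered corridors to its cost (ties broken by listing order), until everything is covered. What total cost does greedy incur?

Pick 1: K6 adds 6 new (Z5, Z10, Z13, Z11, Z1, Z7) at cost 2 (ratio 6/2).
Pick 2: K2 adds 2 new (Z2, Z9) at cost 7 (ratio 2/7).
Pick 3: K7 adds 1 new (Z6) at cost 7 (ratio 1/7).
Pick 4: K1 adds 1 new (Z8) at cost 13 (ratio 1/13).
Pick 5: K4 adds 1 new (Z4) at cost 15 (ratio 1/15).
Greedy total cost: 2 + 7 + 7 + 13 + 15 = 44. (The true optimum is 33, so greedy overshoots here.)

44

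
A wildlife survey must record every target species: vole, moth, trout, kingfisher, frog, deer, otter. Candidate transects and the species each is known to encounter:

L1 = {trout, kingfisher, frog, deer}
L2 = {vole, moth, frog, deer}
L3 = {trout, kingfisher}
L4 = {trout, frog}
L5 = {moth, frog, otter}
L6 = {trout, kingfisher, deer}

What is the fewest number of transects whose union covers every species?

L1, L2, L5 together cover {vole, moth, trout, kingfisher, frog, deer, otter} — every species.
No 2 of the 6 transects cover everything (all 15 pairs fall short), so 3 is minimum.

3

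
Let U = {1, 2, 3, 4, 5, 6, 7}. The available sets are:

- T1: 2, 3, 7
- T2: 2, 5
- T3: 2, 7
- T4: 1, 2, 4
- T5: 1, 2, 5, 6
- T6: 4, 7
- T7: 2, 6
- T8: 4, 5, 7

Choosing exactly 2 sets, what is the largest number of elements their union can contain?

6

Choosing T1, T5 covers {1, 2, 3, 5, 6, 7} — 6 elements.
No choice of 2 sets does better; here 4 is left uncovered.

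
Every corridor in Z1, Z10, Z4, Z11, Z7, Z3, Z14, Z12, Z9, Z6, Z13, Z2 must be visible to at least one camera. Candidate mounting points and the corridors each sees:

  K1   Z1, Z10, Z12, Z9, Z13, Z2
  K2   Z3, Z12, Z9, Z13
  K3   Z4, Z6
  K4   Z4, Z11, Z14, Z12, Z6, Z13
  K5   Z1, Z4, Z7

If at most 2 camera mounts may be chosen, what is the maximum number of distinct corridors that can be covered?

10

Choosing K1, K4 covers {Z1, Z10, Z4, Z11, Z14, Z12, Z9, Z6, Z13, Z2} — 10 corridors.
No choice of 2 camera mounts does better; here Z7, Z3 are left uncovered.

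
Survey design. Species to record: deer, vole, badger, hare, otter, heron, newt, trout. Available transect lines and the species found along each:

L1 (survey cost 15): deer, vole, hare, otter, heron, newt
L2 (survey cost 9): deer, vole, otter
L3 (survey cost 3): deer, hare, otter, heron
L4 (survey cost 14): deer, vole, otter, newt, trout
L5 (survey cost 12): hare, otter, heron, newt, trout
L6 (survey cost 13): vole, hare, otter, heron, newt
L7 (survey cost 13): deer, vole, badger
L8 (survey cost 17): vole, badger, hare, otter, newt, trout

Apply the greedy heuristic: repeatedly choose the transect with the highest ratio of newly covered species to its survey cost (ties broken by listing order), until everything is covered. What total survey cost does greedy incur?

20

Pick 1: L3 adds 4 new (deer, hare, otter, heron) at survey cost 3 (ratio 4/3).
Pick 2: L8 adds 4 new (vole, badger, newt, trout) at survey cost 17 (ratio 4/17).
Greedy total survey cost: 3 + 17 = 20.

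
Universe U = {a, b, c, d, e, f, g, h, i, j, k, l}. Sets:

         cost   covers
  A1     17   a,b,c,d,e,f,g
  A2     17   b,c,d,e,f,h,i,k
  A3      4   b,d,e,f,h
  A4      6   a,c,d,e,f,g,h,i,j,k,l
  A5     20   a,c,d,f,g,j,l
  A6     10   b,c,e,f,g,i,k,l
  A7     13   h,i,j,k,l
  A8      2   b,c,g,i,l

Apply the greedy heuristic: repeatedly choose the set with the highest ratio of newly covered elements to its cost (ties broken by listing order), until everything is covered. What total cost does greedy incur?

8

Pick 1: A8 adds 5 new (b, c, g, i, l) at cost 2 (ratio 5/2).
Pick 2: A4 adds 7 new (a, d, e, f, h, j, k) at cost 6 (ratio 7/6).
Greedy total cost: 2 + 6 = 8.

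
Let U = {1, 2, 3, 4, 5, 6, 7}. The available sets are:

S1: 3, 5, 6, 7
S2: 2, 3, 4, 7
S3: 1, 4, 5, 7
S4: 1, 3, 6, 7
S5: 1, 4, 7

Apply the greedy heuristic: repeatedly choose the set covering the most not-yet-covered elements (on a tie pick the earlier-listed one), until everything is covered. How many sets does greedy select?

3

Pick 1: S1 covers 4 new elements (3, 5, 6, 7).
Pick 2: S2 covers 2 new elements (2, 4).
Pick 3: S3 covers 1 new elements (1).
Greedy uses 3 sets.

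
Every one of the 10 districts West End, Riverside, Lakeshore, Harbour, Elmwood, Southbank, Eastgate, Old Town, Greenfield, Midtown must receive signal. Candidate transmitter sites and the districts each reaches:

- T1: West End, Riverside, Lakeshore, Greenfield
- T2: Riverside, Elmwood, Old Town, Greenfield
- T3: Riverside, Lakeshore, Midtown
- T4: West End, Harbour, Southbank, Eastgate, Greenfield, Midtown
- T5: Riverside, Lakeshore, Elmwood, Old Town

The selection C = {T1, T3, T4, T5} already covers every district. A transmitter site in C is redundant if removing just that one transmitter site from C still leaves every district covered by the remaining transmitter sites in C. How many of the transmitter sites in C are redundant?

2

Drop T1: the rest still cover every district — redundant.
Drop T3: the rest still cover every district — redundant.
Drop T4: Harbour, Southbank, Eastgate uncovered — not redundant.
Drop T5: Elmwood, Old Town uncovered — not redundant.
2 redundant: T1, T3.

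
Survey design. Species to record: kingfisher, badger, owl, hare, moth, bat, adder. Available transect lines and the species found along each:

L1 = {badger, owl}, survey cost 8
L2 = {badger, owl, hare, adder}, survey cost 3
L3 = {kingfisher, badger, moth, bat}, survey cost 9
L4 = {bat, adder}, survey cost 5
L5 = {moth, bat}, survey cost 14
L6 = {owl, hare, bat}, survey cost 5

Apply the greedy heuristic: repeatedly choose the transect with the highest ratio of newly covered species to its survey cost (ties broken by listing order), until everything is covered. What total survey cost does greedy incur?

12

Pick 1: L2 adds 4 new (badger, owl, hare, adder) at survey cost 3 (ratio 4/3).
Pick 2: L3 adds 3 new (kingfisher, moth, bat) at survey cost 9 (ratio 3/9).
Greedy total survey cost: 3 + 9 = 12.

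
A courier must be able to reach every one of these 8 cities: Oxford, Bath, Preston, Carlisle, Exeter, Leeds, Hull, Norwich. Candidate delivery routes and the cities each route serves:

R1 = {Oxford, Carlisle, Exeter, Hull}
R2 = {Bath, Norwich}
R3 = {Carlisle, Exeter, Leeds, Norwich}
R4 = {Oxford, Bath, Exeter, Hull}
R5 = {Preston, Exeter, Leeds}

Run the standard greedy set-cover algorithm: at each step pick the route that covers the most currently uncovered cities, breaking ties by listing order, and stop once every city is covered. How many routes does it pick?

Pick 1: R1 covers 4 new cities (Oxford, Carlisle, Exeter, Hull).
Pick 2: R2 covers 2 new cities (Bath, Norwich).
Pick 3: R5 covers 2 new cities (Preston, Leeds).
Greedy uses 3 routes.

3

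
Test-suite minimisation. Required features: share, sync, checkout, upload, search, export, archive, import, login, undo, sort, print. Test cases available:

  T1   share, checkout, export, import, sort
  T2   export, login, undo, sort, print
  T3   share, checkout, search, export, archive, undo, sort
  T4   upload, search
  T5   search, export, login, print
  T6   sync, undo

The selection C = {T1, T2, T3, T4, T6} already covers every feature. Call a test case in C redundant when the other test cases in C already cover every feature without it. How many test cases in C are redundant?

Drop T1: import uncovered — not redundant.
Drop T2: login, print uncovered — not redundant.
Drop T3: archive uncovered — not redundant.
Drop T4: upload uncovered — not redundant.
Drop T6: sync uncovered — not redundant.
None of the test cases in C is redundant.

0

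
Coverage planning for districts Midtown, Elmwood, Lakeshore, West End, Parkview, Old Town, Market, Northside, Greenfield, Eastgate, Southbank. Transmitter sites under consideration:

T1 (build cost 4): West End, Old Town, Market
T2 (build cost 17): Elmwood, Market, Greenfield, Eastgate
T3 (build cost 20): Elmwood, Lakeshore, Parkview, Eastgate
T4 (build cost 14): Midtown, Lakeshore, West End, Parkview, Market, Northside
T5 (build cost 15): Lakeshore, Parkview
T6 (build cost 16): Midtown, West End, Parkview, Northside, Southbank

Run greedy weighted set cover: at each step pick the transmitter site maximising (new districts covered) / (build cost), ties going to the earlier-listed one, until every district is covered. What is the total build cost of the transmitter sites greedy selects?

51

Pick 1: T1 adds 3 new (West End, Old Town, Market) at build cost 4 (ratio 3/4).
Pick 2: T4 adds 4 new (Midtown, Lakeshore, Parkview, Northside) at build cost 14 (ratio 4/14).
Pick 3: T2 adds 3 new (Elmwood, Greenfield, Eastgate) at build cost 17 (ratio 3/17).
Pick 4: T6 adds 1 new (Southbank) at build cost 16 (ratio 1/16).
Greedy total build cost: 4 + 14 + 17 + 16 = 51.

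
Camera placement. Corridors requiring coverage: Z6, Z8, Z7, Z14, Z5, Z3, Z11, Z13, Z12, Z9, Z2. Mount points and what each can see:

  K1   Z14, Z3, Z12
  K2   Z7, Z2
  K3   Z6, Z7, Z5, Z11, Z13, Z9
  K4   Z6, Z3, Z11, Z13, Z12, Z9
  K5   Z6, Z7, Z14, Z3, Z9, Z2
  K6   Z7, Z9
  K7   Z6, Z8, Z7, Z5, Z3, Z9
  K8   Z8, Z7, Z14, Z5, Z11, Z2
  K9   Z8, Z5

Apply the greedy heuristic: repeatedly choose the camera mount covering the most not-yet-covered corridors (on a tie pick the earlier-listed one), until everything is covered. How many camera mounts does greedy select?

3

Pick 1: K3 covers 6 new corridors (Z6, Z7, Z5, Z11, Z13, Z9).
Pick 2: K1 covers 3 new corridors (Z14, Z3, Z12).
Pick 3: K8 covers 2 new corridors (Z8, Z2).
Greedy uses 3 camera mounts. (The true minimum is 2.)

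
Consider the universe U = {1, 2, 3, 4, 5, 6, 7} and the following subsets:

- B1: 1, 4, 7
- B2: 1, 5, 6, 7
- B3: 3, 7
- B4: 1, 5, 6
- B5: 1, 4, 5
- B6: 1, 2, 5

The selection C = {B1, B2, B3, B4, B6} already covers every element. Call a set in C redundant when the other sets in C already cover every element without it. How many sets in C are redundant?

Drop B1: 4 uncovered — not redundant.
Drop B2: the rest still cover every element — redundant.
Drop B3: 3 uncovered — not redundant.
Drop B4: the rest still cover every element — redundant.
Drop B6: 2 uncovered — not redundant.
2 redundant: B2, B4.

2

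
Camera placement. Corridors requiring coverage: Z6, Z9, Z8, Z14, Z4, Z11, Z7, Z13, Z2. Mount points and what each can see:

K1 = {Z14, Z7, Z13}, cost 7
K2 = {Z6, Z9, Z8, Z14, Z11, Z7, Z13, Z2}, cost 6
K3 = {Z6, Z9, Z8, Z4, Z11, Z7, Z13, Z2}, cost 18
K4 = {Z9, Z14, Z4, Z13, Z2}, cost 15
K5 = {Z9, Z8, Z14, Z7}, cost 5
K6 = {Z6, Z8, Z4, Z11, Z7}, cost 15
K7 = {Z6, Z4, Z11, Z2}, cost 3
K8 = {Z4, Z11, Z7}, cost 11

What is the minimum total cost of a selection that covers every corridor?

9

K2, K7 cover every corridor at cost 6 + 3 = 9.
Any cover uses at least 2 camera mounts; among all covering selections none totals below 9.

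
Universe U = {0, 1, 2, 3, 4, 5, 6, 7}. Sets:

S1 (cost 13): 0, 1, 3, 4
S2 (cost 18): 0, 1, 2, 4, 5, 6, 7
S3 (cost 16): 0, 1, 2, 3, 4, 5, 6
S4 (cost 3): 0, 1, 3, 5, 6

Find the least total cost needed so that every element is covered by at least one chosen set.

S2, S4 cover every element at cost 18 + 3 = 21.
Any cover uses at least 2 sets; among all covering selections none totals below 21.

21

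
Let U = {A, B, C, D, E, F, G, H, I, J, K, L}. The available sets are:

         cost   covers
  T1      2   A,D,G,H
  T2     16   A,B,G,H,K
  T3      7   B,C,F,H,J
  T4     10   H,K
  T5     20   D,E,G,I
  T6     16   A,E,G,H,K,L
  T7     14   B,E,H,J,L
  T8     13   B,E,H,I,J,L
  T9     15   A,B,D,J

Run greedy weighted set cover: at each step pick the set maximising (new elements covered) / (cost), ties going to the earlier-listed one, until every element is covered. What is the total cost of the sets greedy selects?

32

Pick 1: T1 adds 4 new (A, D, G, H) at cost 2 (ratio 4/2).
Pick 2: T3 adds 4 new (B, C, F, J) at cost 7 (ratio 4/7).
Pick 3: T8 adds 3 new (E, I, L) at cost 13 (ratio 3/13).
Pick 4: T4 adds 1 new (K) at cost 10 (ratio 1/10).
Greedy total cost: 2 + 7 + 13 + 10 = 32.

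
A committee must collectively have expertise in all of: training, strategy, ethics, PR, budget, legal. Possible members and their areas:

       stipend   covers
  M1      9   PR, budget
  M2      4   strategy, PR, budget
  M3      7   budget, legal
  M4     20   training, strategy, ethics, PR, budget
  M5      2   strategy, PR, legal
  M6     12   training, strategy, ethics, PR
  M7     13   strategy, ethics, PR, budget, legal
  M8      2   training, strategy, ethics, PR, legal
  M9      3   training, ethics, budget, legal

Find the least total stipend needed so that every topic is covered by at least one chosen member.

5

M5, M9 cover every topic at stipend 2 + 3 = 5.
Any cover uses at least 2 members; among all covering selections none totals below 5.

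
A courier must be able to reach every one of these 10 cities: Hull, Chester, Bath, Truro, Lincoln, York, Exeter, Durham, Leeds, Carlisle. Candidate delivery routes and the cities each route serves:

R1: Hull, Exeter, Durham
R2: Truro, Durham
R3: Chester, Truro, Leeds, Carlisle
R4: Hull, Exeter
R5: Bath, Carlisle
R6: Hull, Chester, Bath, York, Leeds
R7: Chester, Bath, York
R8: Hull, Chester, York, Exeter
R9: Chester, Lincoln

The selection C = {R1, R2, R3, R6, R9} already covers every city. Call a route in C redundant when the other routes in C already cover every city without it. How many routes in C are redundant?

Drop R1: Exeter uncovered — not redundant.
Drop R2: the rest still cover every city — redundant.
Drop R3: Carlisle uncovered — not redundant.
Drop R6: Bath, York uncovered — not redundant.
Drop R9: Lincoln uncovered — not redundant.
1 redundant: R2.

1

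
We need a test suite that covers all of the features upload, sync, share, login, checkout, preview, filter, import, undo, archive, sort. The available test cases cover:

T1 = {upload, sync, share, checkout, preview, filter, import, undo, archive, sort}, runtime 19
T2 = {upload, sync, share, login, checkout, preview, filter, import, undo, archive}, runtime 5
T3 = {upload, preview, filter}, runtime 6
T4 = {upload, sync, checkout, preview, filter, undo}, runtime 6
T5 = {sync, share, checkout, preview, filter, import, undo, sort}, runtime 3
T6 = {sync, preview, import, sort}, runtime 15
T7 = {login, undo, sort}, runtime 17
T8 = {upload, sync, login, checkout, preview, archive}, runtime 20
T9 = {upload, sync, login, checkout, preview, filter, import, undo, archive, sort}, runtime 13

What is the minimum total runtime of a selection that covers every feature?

T2, T5 cover every feature at runtime 5 + 3 = 8.
Any cover uses at least 2 test cases; among all covering selections none totals below 8.

8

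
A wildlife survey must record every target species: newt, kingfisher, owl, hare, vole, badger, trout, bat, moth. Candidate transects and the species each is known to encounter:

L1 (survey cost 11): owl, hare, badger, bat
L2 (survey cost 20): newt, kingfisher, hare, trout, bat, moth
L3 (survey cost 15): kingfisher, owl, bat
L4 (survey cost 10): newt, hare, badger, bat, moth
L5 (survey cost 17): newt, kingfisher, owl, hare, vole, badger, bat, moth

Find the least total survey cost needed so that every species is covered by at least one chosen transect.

L2, L5 cover every species at survey cost 20 + 17 = 37.
Any cover uses at least 2 transects; among all covering selections none totals below 37.

37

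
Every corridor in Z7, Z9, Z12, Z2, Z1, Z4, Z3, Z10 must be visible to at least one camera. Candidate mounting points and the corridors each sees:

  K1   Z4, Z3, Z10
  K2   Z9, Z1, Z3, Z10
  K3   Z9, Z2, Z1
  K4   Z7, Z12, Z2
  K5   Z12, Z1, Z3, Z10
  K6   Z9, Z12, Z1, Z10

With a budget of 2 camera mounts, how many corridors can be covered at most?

7

Choosing K2, K4 covers {Z7, Z9, Z12, Z2, Z1, Z3, Z10} — 7 corridors.
No choice of 2 camera mounts does better; here Z4 is left uncovered.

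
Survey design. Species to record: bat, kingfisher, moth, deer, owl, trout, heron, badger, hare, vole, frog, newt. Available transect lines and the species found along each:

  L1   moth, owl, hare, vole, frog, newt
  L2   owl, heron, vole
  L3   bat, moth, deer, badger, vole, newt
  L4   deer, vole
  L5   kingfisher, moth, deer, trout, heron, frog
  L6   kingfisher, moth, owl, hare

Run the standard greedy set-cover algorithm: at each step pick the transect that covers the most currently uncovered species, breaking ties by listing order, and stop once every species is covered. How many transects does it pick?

3

Pick 1: L1 covers 6 new species (moth, owl, hare, vole, frog, newt).
Pick 2: L5 covers 4 new species (kingfisher, deer, trout, heron).
Pick 3: L3 covers 2 new species (bat, badger).
Greedy uses 3 transects.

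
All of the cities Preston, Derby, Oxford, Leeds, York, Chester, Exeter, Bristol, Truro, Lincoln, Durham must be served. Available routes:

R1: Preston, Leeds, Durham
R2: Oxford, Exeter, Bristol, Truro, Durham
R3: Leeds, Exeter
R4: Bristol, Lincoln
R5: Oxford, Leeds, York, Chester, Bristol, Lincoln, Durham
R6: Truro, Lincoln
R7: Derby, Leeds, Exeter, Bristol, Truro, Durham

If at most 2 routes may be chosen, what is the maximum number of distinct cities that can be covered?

10

Choosing R5, R7 covers {Derby, Oxford, Leeds, York, Chester, Exeter, Bristol, Truro, Lincoln, Durham} — 10 cities.
No choice of 2 routes does better; here Preston is left uncovered.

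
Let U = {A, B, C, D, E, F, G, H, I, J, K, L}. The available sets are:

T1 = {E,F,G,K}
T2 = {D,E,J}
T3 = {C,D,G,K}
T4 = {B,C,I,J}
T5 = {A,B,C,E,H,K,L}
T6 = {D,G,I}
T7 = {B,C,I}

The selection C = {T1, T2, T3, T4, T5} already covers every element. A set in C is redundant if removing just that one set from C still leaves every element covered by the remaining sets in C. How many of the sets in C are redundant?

2

Drop T1: F uncovered — not redundant.
Drop T2: the rest still cover every element — redundant.
Drop T3: the rest still cover every element — redundant.
Drop T4: I uncovered — not redundant.
Drop T5: A, H, L uncovered — not redundant.
2 redundant: T2, T3.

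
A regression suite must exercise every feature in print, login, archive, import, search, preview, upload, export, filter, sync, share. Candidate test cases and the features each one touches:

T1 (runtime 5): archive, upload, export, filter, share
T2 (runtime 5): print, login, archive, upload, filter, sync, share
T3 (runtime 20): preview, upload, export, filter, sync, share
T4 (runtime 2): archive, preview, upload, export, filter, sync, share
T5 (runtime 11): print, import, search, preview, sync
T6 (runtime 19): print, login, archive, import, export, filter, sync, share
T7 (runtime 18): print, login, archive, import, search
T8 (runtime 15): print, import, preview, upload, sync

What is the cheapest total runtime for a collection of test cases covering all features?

18

T2, T4, T5 cover every feature at runtime 5 + 2 + 11 = 18.
Any cover uses at least 2 test cases; among all covering selections none totals below 18.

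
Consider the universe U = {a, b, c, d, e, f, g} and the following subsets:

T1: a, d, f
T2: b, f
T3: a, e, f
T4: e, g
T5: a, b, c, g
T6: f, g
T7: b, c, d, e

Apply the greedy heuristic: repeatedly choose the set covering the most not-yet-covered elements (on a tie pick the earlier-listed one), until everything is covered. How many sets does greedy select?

3

Pick 1: T5 covers 4 new elements (a, b, c, g).
Pick 2: T1 covers 2 new elements (d, f).
Pick 3: T3 covers 1 new elements (e).
Greedy uses 3 sets.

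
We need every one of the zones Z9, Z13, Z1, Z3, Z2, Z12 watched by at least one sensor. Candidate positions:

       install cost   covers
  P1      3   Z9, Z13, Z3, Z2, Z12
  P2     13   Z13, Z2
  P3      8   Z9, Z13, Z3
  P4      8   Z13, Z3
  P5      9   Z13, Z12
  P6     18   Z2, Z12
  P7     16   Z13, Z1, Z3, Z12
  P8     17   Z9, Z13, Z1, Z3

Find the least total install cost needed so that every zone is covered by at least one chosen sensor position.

19

P1, P7 cover every zone at install cost 3 + 16 = 19.
Any cover uses at least 2 sensor positions; among all covering selections none totals below 19.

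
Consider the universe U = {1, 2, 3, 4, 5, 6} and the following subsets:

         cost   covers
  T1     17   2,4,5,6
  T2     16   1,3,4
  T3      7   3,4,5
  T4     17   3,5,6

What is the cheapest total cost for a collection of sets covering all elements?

33

T1, T2 cover every element at cost 17 + 16 = 33.
Any cover uses at least 2 sets; among all covering selections none totals below 33.
Greedy by coverage-per-cost would pick T3, T1, T2 for 40 — worse than the optimum 33.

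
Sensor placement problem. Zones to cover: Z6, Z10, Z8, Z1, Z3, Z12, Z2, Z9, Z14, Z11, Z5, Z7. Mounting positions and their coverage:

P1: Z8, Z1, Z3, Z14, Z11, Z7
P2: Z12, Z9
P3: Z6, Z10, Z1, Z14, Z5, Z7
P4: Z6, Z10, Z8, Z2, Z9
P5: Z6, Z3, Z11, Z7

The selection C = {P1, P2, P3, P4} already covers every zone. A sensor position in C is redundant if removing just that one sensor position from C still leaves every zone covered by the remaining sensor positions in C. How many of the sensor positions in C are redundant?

Drop P1: Z3, Z11 uncovered — not redundant.
Drop P2: Z12 uncovered — not redundant.
Drop P3: Z5 uncovered — not redundant.
Drop P4: Z2 uncovered — not redundant.
None of the sensor positions in C is redundant.

0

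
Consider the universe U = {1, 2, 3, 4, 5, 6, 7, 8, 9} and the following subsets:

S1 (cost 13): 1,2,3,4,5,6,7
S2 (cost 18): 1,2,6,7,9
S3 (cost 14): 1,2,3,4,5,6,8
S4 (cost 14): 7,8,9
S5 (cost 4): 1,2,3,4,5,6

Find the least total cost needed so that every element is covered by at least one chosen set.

18

S4, S5 cover every element at cost 14 + 4 = 18.
Any cover uses at least 2 sets; among all covering selections none totals below 18.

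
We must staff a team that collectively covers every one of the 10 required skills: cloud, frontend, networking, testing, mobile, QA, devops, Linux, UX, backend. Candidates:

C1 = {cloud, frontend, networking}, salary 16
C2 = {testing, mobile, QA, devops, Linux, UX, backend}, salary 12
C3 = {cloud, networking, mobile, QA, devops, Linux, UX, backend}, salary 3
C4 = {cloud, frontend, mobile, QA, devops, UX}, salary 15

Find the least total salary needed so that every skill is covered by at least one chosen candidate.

C1, C2 cover every skill at salary 16 + 12 = 28.
Any cover uses at least 2 candidates; among all covering selections none totals below 28.
Greedy by coverage-per-salary would pick C3, C2, C4 for 30 — worse than the optimum 28.

28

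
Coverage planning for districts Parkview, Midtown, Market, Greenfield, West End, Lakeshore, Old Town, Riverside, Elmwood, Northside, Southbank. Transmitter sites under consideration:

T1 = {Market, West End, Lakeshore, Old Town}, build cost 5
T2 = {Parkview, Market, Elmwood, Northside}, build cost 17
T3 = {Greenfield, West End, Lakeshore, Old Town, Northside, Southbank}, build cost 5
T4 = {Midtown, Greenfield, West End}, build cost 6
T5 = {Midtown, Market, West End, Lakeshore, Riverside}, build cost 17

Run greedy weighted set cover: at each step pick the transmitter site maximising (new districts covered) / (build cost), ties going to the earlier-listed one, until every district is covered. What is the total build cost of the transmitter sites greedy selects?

50

Pick 1: T3 adds 6 new (Greenfield, West End, Lakeshore, Old Town, Northside, Southbank) at build cost 5 (ratio 6/5).
Pick 2: T1 adds 1 new (Market) at build cost 5 (ratio 1/5).
Pick 3: T4 adds 1 new (Midtown) at build cost 6 (ratio 1/6).
Pick 4: T2 adds 2 new (Parkview, Elmwood) at build cost 17 (ratio 2/17).
Pick 5: T5 adds 1 new (Riverside) at build cost 17 (ratio 1/17).
Greedy total build cost: 5 + 5 + 6 + 17 + 17 = 50. (The true optimum is 39, so greedy overshoots here.)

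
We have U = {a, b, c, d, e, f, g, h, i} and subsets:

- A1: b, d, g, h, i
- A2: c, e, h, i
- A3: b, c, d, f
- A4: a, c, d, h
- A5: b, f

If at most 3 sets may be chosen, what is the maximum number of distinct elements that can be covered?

Choosing A1, A2, A3 covers {b, c, d, e, f, g, h, i} — 8 elements.
No choice of 3 sets does better; here a is left uncovered.

8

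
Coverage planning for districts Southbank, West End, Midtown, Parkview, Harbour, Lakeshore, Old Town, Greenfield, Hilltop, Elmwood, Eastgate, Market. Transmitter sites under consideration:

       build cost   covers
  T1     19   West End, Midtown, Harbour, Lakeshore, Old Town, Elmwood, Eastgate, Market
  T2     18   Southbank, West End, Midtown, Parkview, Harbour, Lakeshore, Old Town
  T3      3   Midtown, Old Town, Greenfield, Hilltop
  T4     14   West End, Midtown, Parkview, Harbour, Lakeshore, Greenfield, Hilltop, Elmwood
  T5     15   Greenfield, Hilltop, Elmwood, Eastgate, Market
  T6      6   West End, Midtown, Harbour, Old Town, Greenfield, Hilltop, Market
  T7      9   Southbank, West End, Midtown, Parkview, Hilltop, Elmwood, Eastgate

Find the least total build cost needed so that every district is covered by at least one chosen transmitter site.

T4, T6, T7 cover every district at build cost 14 + 6 + 9 = 29.
Any cover uses at least 2 transmitter sites; among all covering selections none totals below 29.
Greedy by coverage-per-build cost would pick T3, T7, T6, T4 for 32 — worse than the optimum 29.

29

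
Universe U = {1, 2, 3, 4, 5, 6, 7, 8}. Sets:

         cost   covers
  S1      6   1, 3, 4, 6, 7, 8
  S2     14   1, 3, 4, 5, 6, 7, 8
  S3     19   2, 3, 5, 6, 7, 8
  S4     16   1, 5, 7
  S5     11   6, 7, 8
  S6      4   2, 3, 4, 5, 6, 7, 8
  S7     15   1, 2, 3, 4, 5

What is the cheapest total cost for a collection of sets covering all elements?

S1, S6 cover every element at cost 6 + 4 = 10.
Any cover uses at least 2 sets; among all covering selections none totals below 10.

10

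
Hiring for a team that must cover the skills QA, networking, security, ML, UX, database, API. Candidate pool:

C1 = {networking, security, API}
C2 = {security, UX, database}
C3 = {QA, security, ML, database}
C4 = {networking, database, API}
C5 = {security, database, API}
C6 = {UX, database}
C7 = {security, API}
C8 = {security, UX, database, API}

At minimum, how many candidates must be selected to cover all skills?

3

C1, C2, C3 together cover {QA, networking, security, ML, UX, database, API} — every skill.
No 2 of the 8 candidates cover everything (all 28 pairs fall short), so 3 is minimum.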